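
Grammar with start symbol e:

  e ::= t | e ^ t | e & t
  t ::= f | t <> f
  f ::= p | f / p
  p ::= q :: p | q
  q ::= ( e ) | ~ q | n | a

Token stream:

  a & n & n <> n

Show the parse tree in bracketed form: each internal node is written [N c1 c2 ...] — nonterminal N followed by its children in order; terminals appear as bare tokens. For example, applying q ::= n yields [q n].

[e [e [e [t [f [p [q a]]]]] & [t [f [p [q n]]]]] & [t [t [f [p [q n]]]] <> [f [p [q n]]]]]

e
e & t
e & t & t
t & t & t
f & t & t
p & t & t
q & t & t
a & t & t
a & f & t
a & p & t
a & q & t
a & n & t
a & n & t <> f
a & n & f <> f
a & n & p <> f
a & n & q <> f
a & n & n <> f
a & n & n <> p
a & n & n <> q
a & n & n <> n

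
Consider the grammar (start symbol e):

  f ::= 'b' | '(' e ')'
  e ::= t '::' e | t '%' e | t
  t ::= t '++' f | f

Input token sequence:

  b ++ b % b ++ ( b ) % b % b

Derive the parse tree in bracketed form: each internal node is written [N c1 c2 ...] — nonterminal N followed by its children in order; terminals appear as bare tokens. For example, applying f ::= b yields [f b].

[e [t [t [f b]] ++ [f b]] % [e [t [t [f b]] ++ [f ( [e [t [f b]]] )]] % [e [t [f b]] % [e [t [f b]]]]]]

e
t % e
t ++ f % e
f ++ f % e
b ++ f % e
b ++ b % e
b ++ b % t % e
b ++ b % t ++ f % e
b ++ b % f ++ f % e
b ++ b % b ++ f % e
b ++ b % b ++ ( e ) % e
b ++ b % b ++ ( t ) % e
b ++ b % b ++ ( f ) % e
b ++ b % b ++ ( b ) % e
b ++ b % b ++ ( b ) % t % e
b ++ b % b ++ ( b ) % f % e
b ++ b % b ++ ( b ) % b % e
b ++ b % b ++ ( b ) % b % t
b ++ b % b ++ ( b ) % b % f
b ++ b % b ++ ( b ) % b % b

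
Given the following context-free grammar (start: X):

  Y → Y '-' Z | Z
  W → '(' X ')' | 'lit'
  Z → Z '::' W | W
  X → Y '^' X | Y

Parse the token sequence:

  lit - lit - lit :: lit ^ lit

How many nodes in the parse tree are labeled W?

5

[X [Y [Y [Y [Z [W lit]]] - [Z [W lit]]] - [Z [Z [W lit]] :: [W lit]]] ^ [X [Y [Z [W lit]]]]]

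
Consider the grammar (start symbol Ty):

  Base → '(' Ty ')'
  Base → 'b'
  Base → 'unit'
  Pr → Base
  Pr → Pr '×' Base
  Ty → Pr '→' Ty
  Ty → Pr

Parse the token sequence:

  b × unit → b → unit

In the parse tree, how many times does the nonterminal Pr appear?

[Ty [Pr [Pr [Base b]] × [Base unit]] → [Ty [Pr [Base b]] → [Ty [Pr [Base unit]]]]]

4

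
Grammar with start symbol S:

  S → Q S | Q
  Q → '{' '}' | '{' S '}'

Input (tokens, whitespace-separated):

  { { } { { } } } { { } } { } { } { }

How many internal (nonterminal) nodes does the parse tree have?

[S [Q { [S [Q { }] [S [Q { [S [Q { }]] }]]] }] [S [Q { [S [Q { }]] }] [S [Q { }] [S [Q { }] [S [Q { }]]]]]]

18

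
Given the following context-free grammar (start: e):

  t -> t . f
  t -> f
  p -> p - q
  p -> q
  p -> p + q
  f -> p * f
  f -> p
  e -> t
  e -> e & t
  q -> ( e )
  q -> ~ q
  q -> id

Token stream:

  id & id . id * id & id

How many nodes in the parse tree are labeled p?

5

[e [e [e [t [f [p [q id]]]]] & [t [t [f [p [q id]]]] . [f [p [q id]] * [f [p [q id]]]]]] & [t [f [p [q id]]]]]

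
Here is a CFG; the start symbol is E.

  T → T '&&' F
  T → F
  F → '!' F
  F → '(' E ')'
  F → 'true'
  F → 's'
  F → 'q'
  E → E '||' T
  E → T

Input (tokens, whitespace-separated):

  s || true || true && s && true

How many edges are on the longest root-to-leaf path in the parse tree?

[E [E [E [T [F s]]] || [T [F true]]] || [T [T [T [F true]] && [F s]] && [F true]]]

5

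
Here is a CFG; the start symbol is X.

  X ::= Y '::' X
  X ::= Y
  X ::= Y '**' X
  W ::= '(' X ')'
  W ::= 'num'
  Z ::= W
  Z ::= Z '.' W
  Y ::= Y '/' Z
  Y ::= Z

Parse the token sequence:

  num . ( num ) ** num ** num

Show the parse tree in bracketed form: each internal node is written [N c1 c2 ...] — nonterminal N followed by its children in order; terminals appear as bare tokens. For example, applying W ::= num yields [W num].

X
Y ** X
Z ** X
Z . W ** X
W . W ** X
num . W ** X
num . ( X ) ** X
num . ( Y ) ** X
num . ( Z ) ** X
num . ( W ) ** X
num . ( num ) ** X
num . ( num ) ** Y ** X
num . ( num ) ** Z ** X
num . ( num ) ** W ** X
num . ( num ) ** num ** X
num . ( num ) ** num ** Y
num . ( num ) ** num ** Z
num . ( num ) ** num ** W
num . ( num ) ** num ** num

[X [Y [Z [Z [W num]] . [W ( [X [Y [Z [W num]]]] )]]] ** [X [Y [Z [W num]]] ** [X [Y [Z [W num]]]]]]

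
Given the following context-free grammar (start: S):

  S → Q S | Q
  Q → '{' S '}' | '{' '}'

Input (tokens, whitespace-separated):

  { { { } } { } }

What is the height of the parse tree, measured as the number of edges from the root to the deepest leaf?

[S [Q { [S [Q { [S [Q { }]] }] [S [Q { }]]] }]]

6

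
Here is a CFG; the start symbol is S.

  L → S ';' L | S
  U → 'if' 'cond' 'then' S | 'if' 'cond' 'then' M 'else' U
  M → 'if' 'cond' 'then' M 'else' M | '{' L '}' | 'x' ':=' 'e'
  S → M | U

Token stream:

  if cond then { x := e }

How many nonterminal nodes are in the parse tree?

[S [U if cond then [S [M { [L [S [M x := e]]] }]]]]

7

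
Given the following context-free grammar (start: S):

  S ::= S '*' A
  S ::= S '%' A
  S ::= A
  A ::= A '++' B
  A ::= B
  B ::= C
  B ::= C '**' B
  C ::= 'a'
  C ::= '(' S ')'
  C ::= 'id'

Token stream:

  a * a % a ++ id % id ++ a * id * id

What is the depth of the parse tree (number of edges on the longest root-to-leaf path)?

9

[S [S [S [S [S [S [A [B [C a]]]] * [A [B [C a]]]] % [A [A [B [C a]]] ++ [B [C id]]]] % [A [A [B [C id]]] ++ [B [C a]]]] * [A [B [C id]]]] * [A [B [C id]]]]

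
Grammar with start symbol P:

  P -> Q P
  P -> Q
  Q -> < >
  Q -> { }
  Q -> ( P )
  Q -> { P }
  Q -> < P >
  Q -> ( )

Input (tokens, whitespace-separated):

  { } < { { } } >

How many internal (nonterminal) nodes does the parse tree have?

[P [Q { }] [P [Q < [P [Q { [P [Q { }]] }]] >]]]

8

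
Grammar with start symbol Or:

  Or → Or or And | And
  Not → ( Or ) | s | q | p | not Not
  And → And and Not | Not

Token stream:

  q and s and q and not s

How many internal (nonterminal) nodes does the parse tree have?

10

[Or [And [And [And [And [Not q]] and [Not s]] and [Not q]] and [Not not [Not s]]]]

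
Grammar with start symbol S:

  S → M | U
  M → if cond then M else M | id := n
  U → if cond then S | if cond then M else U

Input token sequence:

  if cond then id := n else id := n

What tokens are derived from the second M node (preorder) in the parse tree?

[S [M if cond then [M id := n] else [M id := n]]]

id := n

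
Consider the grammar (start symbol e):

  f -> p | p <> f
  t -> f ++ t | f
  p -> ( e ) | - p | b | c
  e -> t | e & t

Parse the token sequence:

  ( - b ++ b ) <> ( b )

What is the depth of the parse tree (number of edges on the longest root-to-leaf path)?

9

[e [t [f [p ( [e [t [f [p - [p b]]] ++ [t [f [p b]]]]] )] <> [f [p ( [e [t [f [p b]]]] )]]]]]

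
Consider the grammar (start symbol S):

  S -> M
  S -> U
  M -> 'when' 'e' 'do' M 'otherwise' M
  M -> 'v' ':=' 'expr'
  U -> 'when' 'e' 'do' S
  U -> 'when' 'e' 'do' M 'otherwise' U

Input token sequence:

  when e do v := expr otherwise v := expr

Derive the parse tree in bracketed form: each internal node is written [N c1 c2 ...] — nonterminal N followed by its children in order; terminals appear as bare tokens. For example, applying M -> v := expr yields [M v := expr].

S
M
when e do M otherwise M
when e do v := expr otherwise M
when e do v := expr otherwise v := expr

[S [M when e do [M v := expr] otherwise [M v := expr]]]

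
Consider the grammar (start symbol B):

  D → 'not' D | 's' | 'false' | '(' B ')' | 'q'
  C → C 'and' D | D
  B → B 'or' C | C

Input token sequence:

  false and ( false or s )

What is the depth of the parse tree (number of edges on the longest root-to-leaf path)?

[B [C [C [D false]] and [D ( [B [B [C [D false]]] or [C [D s]]] )]]]

7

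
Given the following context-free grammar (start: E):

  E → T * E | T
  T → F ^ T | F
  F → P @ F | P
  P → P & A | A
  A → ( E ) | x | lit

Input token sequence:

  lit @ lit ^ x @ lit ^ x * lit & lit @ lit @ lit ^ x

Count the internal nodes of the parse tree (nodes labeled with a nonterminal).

36

[E [T [F [P [A lit]] @ [F [P [A lit]]]] ^ [T [F [P [A x]] @ [F [P [A lit]]]] ^ [T [F [P [A x]]]]]] * [E [T [F [P [P [A lit]] & [A lit]] @ [F [P [A lit]] @ [F [P [A lit]]]]] ^ [T [F [P [A x]]]]]]]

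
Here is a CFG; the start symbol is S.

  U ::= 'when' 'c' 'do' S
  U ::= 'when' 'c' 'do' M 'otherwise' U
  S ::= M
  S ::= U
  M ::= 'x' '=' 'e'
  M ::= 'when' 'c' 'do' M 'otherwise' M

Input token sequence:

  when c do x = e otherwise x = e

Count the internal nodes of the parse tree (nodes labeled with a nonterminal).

4

[S [M when c do [M x = e] otherwise [M x = e]]]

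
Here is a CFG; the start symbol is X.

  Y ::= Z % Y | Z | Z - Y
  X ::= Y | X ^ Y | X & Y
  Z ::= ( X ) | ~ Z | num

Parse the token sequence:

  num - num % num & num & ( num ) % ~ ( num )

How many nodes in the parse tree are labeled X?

5

[X [X [X [Y [Z num] - [Y [Z num] % [Y [Z num]]]]] & [Y [Z num]]] & [Y [Z ( [X [Y [Z num]]] )] % [Y [Z ~ [Z ( [X [Y [Z num]]] )]]]]]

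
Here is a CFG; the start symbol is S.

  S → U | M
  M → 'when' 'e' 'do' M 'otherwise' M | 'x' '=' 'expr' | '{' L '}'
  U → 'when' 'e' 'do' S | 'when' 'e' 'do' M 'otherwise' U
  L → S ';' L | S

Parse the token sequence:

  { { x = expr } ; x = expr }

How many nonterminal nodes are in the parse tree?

[S [M { [L [S [M { [L [S [M x = expr]]] }]] ; [L [S [M x = expr]]]] }]]

11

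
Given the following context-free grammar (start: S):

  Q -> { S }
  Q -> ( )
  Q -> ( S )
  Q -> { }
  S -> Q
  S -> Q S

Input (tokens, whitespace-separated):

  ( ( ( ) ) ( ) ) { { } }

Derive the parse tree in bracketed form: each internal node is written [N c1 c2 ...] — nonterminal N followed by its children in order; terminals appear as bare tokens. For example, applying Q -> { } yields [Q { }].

[S [Q ( [S [Q ( [S [Q ( )]] )] [S [Q ( )]]] )] [S [Q { [S [Q { }]] }]]]

S
Q S
( S ) S
( Q S ) S
( ( S ) S ) S
( ( Q ) S ) S
( ( ( ) ) S ) S
( ( ( ) ) Q ) S
( ( ( ) ) ( ) ) S
( ( ( ) ) ( ) ) Q
( ( ( ) ) ( ) ) { S }
( ( ( ) ) ( ) ) { Q }
( ( ( ) ) ( ) ) { { } }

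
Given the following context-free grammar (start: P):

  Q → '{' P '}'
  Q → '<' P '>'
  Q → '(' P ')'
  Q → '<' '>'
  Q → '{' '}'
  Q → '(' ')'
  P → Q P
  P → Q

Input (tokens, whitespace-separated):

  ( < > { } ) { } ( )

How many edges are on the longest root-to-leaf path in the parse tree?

[P [Q ( [P [Q < >] [P [Q { }]]] )] [P [Q { }] [P [Q ( )]]]]

5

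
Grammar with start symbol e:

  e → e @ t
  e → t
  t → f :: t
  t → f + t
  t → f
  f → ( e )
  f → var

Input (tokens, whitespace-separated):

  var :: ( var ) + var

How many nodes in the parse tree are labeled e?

2

[e [t [f var] :: [t [f ( [e [t [f var]]] )] + [t [f var]]]]]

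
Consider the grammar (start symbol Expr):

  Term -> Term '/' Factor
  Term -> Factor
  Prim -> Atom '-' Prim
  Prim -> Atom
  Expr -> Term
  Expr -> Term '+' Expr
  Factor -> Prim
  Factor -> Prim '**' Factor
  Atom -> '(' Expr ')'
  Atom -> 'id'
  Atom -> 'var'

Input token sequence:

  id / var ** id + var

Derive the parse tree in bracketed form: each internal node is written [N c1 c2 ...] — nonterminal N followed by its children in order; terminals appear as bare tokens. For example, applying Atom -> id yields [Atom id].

[Expr [Term [Term [Factor [Prim [Atom id]]]] / [Factor [Prim [Atom var]] ** [Factor [Prim [Atom id]]]]] + [Expr [Term [Factor [Prim [Atom var]]]]]]

Expr
Term + Expr
Term / Factor + Expr
Factor / Factor + Expr
Prim / Factor + Expr
Atom / Factor + Expr
id / Factor + Expr
id / Prim ** Factor + Expr
id / Atom ** Factor + Expr
id / var ** Factor + Expr
id / var ** Prim + Expr
id / var ** Atom + Expr
id / var ** id + Expr
id / var ** id + Term
id / var ** id + Factor
id / var ** id + Prim
id / var ** id + Atom
id / var ** id + var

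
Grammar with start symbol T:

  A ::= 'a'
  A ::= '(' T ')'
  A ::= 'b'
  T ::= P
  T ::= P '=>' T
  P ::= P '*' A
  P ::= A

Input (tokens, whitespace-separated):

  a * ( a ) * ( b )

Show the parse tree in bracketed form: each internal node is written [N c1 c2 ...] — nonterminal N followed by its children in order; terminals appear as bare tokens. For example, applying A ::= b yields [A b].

T
P
P * A
P * A * A
A * A * A
a * A * A
a * ( T ) * A
a * ( P ) * A
a * ( A ) * A
a * ( a ) * A
a * ( a ) * ( T )
a * ( a ) * ( P )
a * ( a ) * ( A )
a * ( a ) * ( b )

[T [P [P [P [A a]] * [A ( [T [P [A a]]] )]] * [A ( [T [P [A b]]] )]]]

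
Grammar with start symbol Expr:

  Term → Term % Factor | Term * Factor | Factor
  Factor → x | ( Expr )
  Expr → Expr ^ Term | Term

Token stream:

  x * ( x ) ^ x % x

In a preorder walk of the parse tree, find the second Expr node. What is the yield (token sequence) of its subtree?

x * ( x )

[Expr [Expr [Term [Term [Factor x]] * [Factor ( [Expr [Term [Factor x]]] )]]] ^ [Term [Term [Factor x]] % [Factor x]]]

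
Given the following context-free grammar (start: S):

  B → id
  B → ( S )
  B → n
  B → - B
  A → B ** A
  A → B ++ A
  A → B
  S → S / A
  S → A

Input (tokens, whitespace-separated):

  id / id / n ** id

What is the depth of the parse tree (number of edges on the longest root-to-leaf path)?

[S [S [S [A [B id]]] / [A [B id]]] / [A [B n] ** [A [B id]]]]

5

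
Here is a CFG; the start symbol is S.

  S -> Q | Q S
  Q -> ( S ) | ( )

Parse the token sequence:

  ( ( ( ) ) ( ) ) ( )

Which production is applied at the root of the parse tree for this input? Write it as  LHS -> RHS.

S -> Q S

[S [Q ( [S [Q ( [S [Q ( )]] )] [S [Q ( )]]] )] [S [Q ( )]]]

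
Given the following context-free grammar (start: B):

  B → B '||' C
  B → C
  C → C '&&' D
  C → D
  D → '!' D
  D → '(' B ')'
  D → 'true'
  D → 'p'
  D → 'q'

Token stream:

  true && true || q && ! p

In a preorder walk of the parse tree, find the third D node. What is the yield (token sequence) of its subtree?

[B [B [C [C [D true]] && [D true]]] || [C [C [D q]] && [D ! [D p]]]]

q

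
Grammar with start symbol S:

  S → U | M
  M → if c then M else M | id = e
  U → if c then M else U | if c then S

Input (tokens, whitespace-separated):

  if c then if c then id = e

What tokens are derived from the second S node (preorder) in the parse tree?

[S [U if c then [S [U if c then [S [M id = e]]]]]]

if c then id = e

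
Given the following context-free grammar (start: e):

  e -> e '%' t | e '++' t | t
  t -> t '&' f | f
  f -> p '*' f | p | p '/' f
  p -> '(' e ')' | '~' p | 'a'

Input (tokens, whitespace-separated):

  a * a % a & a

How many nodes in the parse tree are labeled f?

[e [e [t [f [p a] * [f [p a]]]]] % [t [t [f [p a]]] & [f [p a]]]]

4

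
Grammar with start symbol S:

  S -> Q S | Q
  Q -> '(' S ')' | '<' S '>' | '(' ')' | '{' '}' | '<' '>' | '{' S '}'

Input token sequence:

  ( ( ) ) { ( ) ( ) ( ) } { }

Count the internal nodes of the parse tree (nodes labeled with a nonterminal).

[S [Q ( [S [Q ( )]] )] [S [Q { [S [Q ( )] [S [Q ( )] [S [Q ( )]]]] }] [S [Q { }]]]]

14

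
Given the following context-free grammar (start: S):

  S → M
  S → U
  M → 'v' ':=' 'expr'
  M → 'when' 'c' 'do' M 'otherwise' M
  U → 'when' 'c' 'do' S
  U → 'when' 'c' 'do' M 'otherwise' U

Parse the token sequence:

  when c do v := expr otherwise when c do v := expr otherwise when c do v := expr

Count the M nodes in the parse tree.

[S [U when c do [M v := expr] otherwise [U when c do [M v := expr] otherwise [U when c do [S [M v := expr]]]]]]

3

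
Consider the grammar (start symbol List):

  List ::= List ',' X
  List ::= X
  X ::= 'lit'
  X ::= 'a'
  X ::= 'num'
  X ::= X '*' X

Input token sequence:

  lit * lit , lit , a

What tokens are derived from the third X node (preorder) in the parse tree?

lit

[List [List [List [X [X lit] * [X lit]]] , [X lit]] , [X a]]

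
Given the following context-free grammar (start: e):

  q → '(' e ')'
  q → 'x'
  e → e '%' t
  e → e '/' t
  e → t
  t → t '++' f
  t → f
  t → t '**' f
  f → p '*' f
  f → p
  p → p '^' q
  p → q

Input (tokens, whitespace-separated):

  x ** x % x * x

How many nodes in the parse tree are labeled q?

[e [e [t [t [f [p [q x]]]] ** [f [p [q x]]]]] % [t [f [p [q x]] * [f [p [q x]]]]]]

4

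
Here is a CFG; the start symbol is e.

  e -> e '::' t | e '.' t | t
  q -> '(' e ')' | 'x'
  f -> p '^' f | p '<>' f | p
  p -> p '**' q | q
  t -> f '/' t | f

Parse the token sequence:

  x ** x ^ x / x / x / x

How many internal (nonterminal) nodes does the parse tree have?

22

[e [t [f [p [p [q x]] ** [q x]] ^ [f [p [q x]]]] / [t [f [p [q x]]] / [t [f [p [q x]]] / [t [f [p [q x]]]]]]]]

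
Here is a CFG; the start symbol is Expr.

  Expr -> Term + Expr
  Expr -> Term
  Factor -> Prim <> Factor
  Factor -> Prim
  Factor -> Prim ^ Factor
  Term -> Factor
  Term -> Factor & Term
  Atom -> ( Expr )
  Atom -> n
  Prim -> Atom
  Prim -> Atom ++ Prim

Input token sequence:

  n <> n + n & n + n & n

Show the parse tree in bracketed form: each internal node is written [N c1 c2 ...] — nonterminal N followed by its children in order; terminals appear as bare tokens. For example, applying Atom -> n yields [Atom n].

[Expr [Term [Factor [Prim [Atom n]] <> [Factor [Prim [Atom n]]]]] + [Expr [Term [Factor [Prim [Atom n]]] & [Term [Factor [Prim [Atom n]]]]] + [Expr [Term [Factor [Prim [Atom n]]] & [Term [Factor [Prim [Atom n]]]]]]]]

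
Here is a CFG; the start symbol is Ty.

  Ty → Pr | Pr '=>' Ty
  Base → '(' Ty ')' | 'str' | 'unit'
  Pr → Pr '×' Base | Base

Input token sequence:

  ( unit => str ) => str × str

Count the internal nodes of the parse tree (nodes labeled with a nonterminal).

14

[Ty [Pr [Base ( [Ty [Pr [Base unit]] => [Ty [Pr [Base str]]]] )]] => [Ty [Pr [Pr [Base str]] × [Base str]]]]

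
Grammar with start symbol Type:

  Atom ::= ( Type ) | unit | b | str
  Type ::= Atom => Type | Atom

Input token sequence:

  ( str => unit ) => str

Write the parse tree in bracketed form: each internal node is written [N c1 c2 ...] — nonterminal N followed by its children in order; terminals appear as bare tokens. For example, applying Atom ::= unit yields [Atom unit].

Type
Atom => Type
( Type ) => Type
( Atom => Type ) => Type
( str => Type ) => Type
( str => Atom ) => Type
( str => unit ) => Type
( str => unit ) => Atom
( str => unit ) => str

[Type [Atom ( [Type [Atom str] => [Type [Atom unit]]] )] => [Type [Atom str]]]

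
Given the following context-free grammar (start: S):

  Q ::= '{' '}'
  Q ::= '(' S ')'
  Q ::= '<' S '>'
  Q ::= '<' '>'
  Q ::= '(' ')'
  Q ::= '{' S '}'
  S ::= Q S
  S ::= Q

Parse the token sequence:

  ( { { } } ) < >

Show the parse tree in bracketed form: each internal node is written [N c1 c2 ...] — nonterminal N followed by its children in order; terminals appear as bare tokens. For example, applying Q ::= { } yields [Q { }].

S
Q S
( S ) S
( Q ) S
( { S } ) S
( { Q } ) S
( { { } } ) S
( { { } } ) Q
( { { } } ) < >

[S [Q ( [S [Q { [S [Q { }]] }]] )] [S [Q < >]]]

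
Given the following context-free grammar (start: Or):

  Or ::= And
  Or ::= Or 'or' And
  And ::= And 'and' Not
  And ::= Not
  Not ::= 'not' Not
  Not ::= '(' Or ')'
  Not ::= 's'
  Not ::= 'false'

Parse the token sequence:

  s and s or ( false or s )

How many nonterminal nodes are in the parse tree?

14

[Or [Or [And [And [Not s]] and [Not s]]] or [And [Not ( [Or [Or [And [Not false]]] or [And [Not s]]] )]]]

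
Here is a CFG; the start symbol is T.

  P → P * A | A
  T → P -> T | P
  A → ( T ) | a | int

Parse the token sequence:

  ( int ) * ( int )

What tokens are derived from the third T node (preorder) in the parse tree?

[T [P [P [A ( [T [P [A int]]] )]] * [A ( [T [P [A int]]] )]]]

int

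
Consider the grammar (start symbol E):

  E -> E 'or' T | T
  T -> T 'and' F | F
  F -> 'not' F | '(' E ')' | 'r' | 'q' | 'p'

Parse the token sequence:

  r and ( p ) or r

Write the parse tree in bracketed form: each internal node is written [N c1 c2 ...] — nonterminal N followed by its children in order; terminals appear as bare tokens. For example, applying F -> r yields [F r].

E
E or T
T or T
T and F or T
F and F or T
r and F or T
r and ( E ) or T
r and ( T ) or T
r and ( F ) or T
r and ( p ) or T
r and ( p ) or F
r and ( p ) or r

[E [E [T [T [F r]] and [F ( [E [T [F p]]] )]]] or [T [F r]]]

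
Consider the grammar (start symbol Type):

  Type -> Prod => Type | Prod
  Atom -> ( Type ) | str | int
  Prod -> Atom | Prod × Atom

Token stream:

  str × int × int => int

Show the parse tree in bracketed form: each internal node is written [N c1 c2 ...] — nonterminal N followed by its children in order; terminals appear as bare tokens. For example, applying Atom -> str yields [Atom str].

Type
Prod => Type
Prod × Atom => Type
Prod × Atom × Atom => Type
Atom × Atom × Atom => Type
str × Atom × Atom => Type
str × int × Atom => Type
str × int × int => Type
str × int × int => Prod
str × int × int => Atom
str × int × int => int

[Type [Prod [Prod [Prod [Atom str]] × [Atom int]] × [Atom int]] => [Type [Prod [Atom int]]]]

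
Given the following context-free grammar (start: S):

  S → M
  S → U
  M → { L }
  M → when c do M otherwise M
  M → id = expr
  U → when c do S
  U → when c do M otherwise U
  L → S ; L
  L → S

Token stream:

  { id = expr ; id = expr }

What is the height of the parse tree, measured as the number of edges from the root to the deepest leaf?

6

[S [M { [L [S [M id = expr]] ; [L [S [M id = expr]]]] }]]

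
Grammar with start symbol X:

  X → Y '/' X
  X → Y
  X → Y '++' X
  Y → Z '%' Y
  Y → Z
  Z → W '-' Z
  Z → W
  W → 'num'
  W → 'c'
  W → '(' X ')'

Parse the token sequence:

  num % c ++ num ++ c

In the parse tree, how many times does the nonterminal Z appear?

4

[X [Y [Z [W num]] % [Y [Z [W c]]]] ++ [X [Y [Z [W num]]] ++ [X [Y [Z [W c]]]]]]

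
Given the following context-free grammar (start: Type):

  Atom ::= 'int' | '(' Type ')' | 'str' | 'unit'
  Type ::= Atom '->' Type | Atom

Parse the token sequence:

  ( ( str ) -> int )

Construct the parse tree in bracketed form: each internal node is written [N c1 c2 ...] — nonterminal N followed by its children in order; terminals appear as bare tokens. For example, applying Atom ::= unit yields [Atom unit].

Type
Atom
( Type )
( Atom -> Type )
( ( Type ) -> Type )
( ( Atom ) -> Type )
( ( str ) -> Type )
( ( str ) -> Atom )
( ( str ) -> int )

[Type [Atom ( [Type [Atom ( [Type [Atom str]] )] -> [Type [Atom int]]] )]]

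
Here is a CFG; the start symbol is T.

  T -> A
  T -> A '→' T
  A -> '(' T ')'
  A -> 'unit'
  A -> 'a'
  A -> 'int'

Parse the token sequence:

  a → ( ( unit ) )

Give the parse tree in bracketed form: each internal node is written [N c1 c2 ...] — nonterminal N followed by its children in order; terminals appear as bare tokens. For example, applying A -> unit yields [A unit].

T
A → T
a → T
a → A
a → ( T )
a → ( A )
a → ( ( T ) )
a → ( ( A ) )
a → ( ( unit ) )

[T [A a] → [T [A ( [T [A ( [T [A unit]] )]] )]]]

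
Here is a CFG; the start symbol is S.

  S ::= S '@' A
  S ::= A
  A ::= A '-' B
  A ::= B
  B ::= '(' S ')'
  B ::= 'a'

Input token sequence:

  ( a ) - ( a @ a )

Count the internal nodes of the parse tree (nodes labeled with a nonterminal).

[S [A [A [B ( [S [A [B a]]] )]] - [B ( [S [S [A [B a]]] @ [A [B a]]] )]]]

14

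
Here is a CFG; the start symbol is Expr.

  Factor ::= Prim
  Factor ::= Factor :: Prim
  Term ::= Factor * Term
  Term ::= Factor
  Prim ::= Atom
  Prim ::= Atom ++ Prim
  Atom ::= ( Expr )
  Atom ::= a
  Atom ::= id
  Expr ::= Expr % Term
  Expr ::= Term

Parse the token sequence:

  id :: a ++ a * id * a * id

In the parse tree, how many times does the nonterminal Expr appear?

1

[Expr [Term [Factor [Factor [Prim [Atom id]]] :: [Prim [Atom a] ++ [Prim [Atom a]]]] * [Term [Factor [Prim [Atom id]]] * [Term [Factor [Prim [Atom a]]] * [Term [Factor [Prim [Atom id]]]]]]]]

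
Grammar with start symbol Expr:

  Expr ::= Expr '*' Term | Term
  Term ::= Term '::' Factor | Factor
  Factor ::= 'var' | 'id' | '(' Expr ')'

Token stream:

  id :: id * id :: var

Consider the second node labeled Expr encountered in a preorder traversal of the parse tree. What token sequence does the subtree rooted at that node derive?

[Expr [Expr [Term [Term [Factor id]] :: [Factor id]]] * [Term [Term [Factor id]] :: [Factor var]]]

id :: id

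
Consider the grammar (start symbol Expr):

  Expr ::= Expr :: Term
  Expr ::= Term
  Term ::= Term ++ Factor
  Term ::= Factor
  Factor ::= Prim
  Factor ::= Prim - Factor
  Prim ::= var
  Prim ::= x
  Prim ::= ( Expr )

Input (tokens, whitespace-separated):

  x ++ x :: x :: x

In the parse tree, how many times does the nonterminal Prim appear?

4

[Expr [Expr [Expr [Term [Term [Factor [Prim x]]] ++ [Factor [Prim x]]]] :: [Term [Factor [Prim x]]]] :: [Term [Factor [Prim x]]]]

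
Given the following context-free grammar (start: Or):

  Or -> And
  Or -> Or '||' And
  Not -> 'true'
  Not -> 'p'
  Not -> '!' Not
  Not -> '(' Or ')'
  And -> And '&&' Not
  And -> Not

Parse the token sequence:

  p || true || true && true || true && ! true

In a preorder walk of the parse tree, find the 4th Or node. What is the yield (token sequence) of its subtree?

[Or [Or [Or [Or [And [Not p]]] || [And [Not true]]] || [And [And [Not true]] && [Not true]]] || [And [And [Not true]] && [Not ! [Not true]]]]

p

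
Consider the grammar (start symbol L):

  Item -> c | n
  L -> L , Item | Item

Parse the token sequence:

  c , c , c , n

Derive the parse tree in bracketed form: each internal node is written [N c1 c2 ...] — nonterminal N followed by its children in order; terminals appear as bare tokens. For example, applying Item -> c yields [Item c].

[L [L [L [L [Item c]] , [Item c]] , [Item c]] , [Item n]]

L
L , Item
L , Item , Item
L , Item , Item , Item
Item , Item , Item , Item
c , Item , Item , Item
c , c , Item , Item
c , c , c , Item
c , c , c , n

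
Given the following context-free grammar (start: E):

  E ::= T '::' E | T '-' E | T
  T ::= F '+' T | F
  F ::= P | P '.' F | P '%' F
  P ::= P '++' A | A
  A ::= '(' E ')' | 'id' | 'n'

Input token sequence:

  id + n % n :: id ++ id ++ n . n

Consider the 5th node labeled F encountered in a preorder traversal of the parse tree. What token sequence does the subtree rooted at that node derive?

[E [T [F [P [A id]]] + [T [F [P [A n]] % [F [P [A n]]]]]] :: [E [T [F [P [P [P [A id]] ++ [A id]] ++ [A n]] . [F [P [A n]]]]]]]

n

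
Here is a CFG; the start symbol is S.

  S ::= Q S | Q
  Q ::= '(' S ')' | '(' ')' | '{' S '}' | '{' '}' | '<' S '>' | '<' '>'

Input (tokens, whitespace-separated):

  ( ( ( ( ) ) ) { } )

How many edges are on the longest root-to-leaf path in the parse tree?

[S [Q ( [S [Q ( [S [Q ( [S [Q ( )]] )]] )] [S [Q { }]]] )]]

8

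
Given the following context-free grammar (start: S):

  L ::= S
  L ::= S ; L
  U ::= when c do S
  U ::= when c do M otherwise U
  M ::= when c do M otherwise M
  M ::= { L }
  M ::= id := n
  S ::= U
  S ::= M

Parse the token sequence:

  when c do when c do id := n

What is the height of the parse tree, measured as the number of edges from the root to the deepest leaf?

6

[S [U when c do [S [U when c do [S [M id := n]]]]]]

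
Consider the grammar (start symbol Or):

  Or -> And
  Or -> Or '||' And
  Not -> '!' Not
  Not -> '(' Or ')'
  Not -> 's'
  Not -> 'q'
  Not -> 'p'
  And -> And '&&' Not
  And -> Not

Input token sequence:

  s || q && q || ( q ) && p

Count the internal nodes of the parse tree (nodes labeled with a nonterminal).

[Or [Or [Or [And [Not s]]] || [And [And [Not q]] && [Not q]]] || [And [And [Not ( [Or [And [Not q]]] )]] && [Not p]]]

16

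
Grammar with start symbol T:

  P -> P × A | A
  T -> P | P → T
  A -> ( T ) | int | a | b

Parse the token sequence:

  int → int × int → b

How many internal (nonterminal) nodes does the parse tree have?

[T [P [A int]] → [T [P [P [A int]] × [A int]] → [T [P [A b]]]]]

11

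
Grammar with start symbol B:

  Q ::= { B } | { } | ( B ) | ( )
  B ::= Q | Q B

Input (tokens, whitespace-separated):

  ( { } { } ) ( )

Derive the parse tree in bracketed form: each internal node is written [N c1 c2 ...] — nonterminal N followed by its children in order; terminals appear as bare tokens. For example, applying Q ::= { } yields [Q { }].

[B [Q ( [B [Q { }] [B [Q { }]]] )] [B [Q ( )]]]

B
Q B
( B ) B
( Q B ) B
( { } B ) B
( { } Q ) B
( { } { } ) B
( { } { } ) Q
( { } { } ) ( )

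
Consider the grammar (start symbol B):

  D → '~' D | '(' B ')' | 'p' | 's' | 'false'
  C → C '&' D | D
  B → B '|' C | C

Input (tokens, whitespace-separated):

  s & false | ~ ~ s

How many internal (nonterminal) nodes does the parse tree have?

10

[B [B [C [C [D s]] & [D false]]] | [C [D ~ [D ~ [D s]]]]]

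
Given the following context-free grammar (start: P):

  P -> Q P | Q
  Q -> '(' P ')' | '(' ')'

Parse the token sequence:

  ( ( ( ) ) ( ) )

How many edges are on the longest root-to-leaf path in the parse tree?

[P [Q ( [P [Q ( [P [Q ( )]] )] [P [Q ( )]]] )]]

6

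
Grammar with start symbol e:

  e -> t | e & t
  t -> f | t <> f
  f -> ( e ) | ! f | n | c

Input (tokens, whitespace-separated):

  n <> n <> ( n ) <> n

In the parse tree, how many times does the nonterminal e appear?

2

[e [t [t [t [t [f n]] <> [f n]] <> [f ( [e [t [f n]]] )]] <> [f n]]]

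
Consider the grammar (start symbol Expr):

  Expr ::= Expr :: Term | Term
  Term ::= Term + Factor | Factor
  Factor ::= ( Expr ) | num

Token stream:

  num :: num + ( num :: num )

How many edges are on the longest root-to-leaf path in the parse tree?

[Expr [Expr [Term [Factor num]]] :: [Term [Term [Factor num]] + [Factor ( [Expr [Expr [Term [Factor num]]] :: [Term [Factor num]]] )]]]

7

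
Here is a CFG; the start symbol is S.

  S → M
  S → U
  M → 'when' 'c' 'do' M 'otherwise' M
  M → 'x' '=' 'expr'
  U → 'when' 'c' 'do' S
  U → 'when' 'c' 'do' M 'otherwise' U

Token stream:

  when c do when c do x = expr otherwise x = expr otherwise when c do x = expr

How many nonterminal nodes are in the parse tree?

[S [U when c do [M when c do [M x = expr] otherwise [M x = expr]] otherwise [U when c do [S [M x = expr]]]]]

8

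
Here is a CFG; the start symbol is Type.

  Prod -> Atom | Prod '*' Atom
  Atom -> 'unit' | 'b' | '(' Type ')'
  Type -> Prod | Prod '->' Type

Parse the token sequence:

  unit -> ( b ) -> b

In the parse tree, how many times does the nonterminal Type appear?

4

[Type [Prod [Atom unit]] -> [Type [Prod [Atom ( [Type [Prod [Atom b]]] )]] -> [Type [Prod [Atom b]]]]]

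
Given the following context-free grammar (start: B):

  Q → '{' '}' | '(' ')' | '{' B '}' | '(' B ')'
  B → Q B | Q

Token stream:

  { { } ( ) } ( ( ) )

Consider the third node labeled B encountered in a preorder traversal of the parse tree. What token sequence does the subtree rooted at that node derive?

( )

[B [Q { [B [Q { }] [B [Q ( )]]] }] [B [Q ( [B [Q ( )]] )]]]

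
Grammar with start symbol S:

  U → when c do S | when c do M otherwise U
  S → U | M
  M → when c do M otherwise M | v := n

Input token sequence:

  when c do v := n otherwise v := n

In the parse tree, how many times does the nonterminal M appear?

3

[S [M when c do [M v := n] otherwise [M v := n]]]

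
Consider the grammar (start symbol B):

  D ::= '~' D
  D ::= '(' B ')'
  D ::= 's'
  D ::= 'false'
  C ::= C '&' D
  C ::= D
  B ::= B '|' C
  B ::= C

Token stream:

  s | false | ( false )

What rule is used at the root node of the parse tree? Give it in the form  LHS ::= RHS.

B ::= B '|' C

[B [B [B [C [D s]]] | [C [D false]]] | [C [D ( [B [C [D false]]] )]]]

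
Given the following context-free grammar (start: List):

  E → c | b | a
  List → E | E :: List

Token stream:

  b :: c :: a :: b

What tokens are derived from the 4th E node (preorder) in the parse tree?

[List [E b] :: [List [E c] :: [List [E a] :: [List [E b]]]]]

b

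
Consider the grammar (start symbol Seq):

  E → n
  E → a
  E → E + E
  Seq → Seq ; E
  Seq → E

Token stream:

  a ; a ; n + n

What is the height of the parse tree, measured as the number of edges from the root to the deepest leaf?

4

[Seq [Seq [Seq [E a]] ; [E a]] ; [E [E n] + [E n]]]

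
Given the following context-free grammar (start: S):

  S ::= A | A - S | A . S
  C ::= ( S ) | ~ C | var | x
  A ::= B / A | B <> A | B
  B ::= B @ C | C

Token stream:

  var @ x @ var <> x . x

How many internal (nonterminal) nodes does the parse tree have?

[S [A [B [B [B [C var]] @ [C x]] @ [C var]] <> [A [B [C x]]]] . [S [A [B [C x]]]]]

15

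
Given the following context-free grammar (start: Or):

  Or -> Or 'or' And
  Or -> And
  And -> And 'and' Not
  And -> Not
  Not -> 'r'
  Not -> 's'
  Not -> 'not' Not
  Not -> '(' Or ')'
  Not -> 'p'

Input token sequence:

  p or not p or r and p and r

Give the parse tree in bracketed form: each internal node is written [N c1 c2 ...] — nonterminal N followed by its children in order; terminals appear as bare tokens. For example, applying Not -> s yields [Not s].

[Or [Or [Or [And [Not p]]] or [And [Not not [Not p]]]] or [And [And [And [Not r]] and [Not p]] and [Not r]]]

Or
Or or And
Or or And or And
And or And or And
Not or And or And
p or And or And
p or Not or And
p or not Not or And
p or not p or And
p or not p or And and Not
p or not p or And and Not and Not
p or not p or Not and Not and Not
p or not p or r and Not and Not
p or not p or r and p and Not
p or not p or r and p and r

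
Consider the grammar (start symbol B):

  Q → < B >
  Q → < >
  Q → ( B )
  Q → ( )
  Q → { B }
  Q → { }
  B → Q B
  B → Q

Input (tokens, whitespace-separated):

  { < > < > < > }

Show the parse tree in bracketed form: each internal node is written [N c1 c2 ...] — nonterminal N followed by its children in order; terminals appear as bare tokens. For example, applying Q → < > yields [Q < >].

[B [Q { [B [Q < >] [B [Q < >] [B [Q < >]]]] }]]

B
Q
{ B }
{ Q B }
{ < > B }
{ < > Q B }
{ < > < > B }
{ < > < > Q }
{ < > < > < > }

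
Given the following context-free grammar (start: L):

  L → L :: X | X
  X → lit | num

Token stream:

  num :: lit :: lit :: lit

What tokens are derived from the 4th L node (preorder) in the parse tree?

[L [L [L [L [X num]] :: [X lit]] :: [X lit]] :: [X lit]]

num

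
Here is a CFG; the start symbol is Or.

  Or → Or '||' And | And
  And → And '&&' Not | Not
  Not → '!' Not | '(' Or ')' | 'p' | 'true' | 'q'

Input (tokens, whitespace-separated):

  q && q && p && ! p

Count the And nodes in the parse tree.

[Or [And [And [And [And [Not q]] && [Not q]] && [Not p]] && [Not ! [Not p]]]]

4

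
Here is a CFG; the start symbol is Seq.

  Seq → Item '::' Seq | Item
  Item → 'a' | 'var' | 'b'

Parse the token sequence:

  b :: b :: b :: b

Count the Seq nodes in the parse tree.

[Seq [Item b] :: [Seq [Item b] :: [Seq [Item b] :: [Seq [Item b]]]]]

4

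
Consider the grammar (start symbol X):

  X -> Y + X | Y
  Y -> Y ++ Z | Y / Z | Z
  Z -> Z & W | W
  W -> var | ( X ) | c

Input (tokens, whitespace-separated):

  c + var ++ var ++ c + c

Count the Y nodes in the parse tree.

5

[X [Y [Z [W c]]] + [X [Y [Y [Y [Z [W var]]] ++ [Z [W var]]] ++ [Z [W c]]] + [X [Y [Z [W c]]]]]]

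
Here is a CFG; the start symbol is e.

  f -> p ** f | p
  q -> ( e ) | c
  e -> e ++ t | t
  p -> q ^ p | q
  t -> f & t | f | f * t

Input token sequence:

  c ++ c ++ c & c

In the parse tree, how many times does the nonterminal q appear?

4

[e [e [e [t [f [p [q c]]]]] ++ [t [f [p [q c]]]]] ++ [t [f [p [q c]]] & [t [f [p [q c]]]]]]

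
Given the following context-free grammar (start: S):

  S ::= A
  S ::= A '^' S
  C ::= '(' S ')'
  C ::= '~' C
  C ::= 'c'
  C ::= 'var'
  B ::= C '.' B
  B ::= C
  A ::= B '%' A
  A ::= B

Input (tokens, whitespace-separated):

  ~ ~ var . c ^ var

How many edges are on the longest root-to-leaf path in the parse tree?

[S [A [B [C ~ [C ~ [C var]]] . [B [C c]]]] ^ [S [A [B [C var]]]]]

6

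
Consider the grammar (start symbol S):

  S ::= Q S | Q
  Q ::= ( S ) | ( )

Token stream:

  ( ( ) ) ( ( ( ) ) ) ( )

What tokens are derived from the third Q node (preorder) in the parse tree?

[S [Q ( [S [Q ( )]] )] [S [Q ( [S [Q ( [S [Q ( )]] )]] )] [S [Q ( )]]]]

( ( ( ) ) )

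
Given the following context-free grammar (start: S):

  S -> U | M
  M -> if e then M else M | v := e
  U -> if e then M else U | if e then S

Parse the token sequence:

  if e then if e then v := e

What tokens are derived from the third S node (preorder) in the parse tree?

v := e

[S [U if e then [S [U if e then [S [M v := e]]]]]]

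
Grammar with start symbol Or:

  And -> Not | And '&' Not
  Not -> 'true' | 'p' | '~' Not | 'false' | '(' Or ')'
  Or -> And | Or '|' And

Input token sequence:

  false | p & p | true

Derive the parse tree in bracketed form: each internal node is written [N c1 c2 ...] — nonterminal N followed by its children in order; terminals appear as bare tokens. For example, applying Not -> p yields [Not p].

Or
Or | And
Or | And | And
And | And | And
Not | And | And
false | And | And
false | And & Not | And
false | Not & Not | And
false | p & Not | And
false | p & p | And
false | p & p | Not
false | p & p | true

[Or [Or [Or [And [Not false]]] | [And [And [Not p]] & [Not p]]] | [And [Not true]]]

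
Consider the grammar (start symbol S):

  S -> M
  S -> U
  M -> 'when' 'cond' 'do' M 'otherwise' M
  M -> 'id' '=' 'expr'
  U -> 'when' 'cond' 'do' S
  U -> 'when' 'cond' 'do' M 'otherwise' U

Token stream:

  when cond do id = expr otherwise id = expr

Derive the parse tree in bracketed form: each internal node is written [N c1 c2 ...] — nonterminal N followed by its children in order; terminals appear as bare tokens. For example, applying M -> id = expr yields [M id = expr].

S
M
when cond do M otherwise M
when cond do id = expr otherwise M
when cond do id = expr otherwise id = expr

[S [M when cond do [M id = expr] otherwise [M id = expr]]]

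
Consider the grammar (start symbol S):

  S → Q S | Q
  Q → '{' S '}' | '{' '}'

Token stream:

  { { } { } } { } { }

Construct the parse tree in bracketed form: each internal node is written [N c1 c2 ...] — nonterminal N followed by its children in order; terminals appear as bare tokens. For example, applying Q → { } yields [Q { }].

S
Q S
{ S } S
{ Q S } S
{ { } S } S
{ { } Q } S
{ { } { } } S
{ { } { } } Q S
{ { } { } } { } S
{ { } { } } { } Q
{ { } { } } { } { }

[S [Q { [S [Q { }] [S [Q { }]]] }] [S [Q { }] [S [Q { }]]]]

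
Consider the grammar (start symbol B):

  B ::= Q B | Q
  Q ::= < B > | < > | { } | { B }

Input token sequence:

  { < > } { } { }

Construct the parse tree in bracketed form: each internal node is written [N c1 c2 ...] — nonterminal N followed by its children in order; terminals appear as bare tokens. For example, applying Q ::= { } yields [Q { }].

B
Q B
{ B } B
{ Q } B
{ < > } B
{ < > } Q B
{ < > } { } B
{ < > } { } Q
{ < > } { } { }

[B [Q { [B [Q < >]] }] [B [Q { }] [B [Q { }]]]]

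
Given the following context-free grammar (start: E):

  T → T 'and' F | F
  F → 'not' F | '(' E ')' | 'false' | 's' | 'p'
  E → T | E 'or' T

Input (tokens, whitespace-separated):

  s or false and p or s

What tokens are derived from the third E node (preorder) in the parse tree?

s

[E [E [E [T [F s]]] or [T [T [F false]] and [F p]]] or [T [F s]]]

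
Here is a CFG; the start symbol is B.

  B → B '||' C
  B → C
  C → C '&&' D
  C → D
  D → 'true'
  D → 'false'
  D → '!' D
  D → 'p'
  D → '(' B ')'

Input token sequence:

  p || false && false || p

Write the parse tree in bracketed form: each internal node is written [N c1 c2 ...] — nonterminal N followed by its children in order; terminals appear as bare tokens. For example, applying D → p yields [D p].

[B [B [B [C [D p]]] || [C [C [D false]] && [D false]]] || [C [D p]]]

B
B || C
B || C || C
C || C || C
D || C || C
p || C || C
p || C && D || C
p || D && D || C
p || false && D || C
p || false && false || C
p || false && false || D
p || false && false || p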